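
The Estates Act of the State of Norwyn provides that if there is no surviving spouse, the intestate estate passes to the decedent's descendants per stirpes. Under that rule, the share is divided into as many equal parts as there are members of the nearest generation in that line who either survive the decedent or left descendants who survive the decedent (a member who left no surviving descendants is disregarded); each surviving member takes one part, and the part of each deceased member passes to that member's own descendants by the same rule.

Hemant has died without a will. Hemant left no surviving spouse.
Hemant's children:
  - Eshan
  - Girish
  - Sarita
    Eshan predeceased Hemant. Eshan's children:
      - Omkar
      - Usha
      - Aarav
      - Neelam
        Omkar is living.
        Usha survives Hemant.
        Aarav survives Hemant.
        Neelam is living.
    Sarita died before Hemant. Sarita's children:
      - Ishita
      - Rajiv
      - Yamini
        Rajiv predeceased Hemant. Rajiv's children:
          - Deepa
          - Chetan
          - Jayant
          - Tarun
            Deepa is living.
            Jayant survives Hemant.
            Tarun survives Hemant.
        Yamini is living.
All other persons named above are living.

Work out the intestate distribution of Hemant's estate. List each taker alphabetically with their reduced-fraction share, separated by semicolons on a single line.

There is no surviving spouse, so the entire estate passes to Hemant's descendants per stirpes.
The estate is divided into 3 equal shares of 1/3 among Eshan, Girish, Sarita.
Eshan predeceased; the 1/3 allotted to Eshan's branch passes to Eshan's issue by representation.
The 1/3 is divided into 4 equal shares of 1/12 among Omkar, Usha, Aarav, Neelam.
Omkar is living and takes 1/12.
Usha is living and takes 1/12.
Aarav is living and takes 1/12.
Neelam is living and takes 1/12.
Girish is living and takes 1/3.
Sarita predeceased; the 1/3 allotted to Sarita's branch passes to Sarita's issue by representation.
The 1/3 is divided into 3 equal shares of 1/9 among Ishita, Rajiv, Yamini.
Ishita is living and takes 1/9.
Rajiv predeceased; the 1/9 allotted to Rajiv's branch passes to Rajiv's issue by representation.
The 1/9 is divided into 4 equal shares of 1/36 among Deepa, Chetan, Jayant, Tarun.
Deepa is living and takes 1/36.
Chetan is living and takes 1/36.
Jayant is living and takes 1/36.
Tarun is living and takes 1/36.
Yamini is living and takes 1/9.

Aarav 1/12; Chetan 1/36; Deepa 1/36; Girish 1/3; Ishita 1/9; Jayant 1/36; Neelam 1/12; Omkar 1/12; Tarun 1/36; Usha 1/12; Yamini 1/9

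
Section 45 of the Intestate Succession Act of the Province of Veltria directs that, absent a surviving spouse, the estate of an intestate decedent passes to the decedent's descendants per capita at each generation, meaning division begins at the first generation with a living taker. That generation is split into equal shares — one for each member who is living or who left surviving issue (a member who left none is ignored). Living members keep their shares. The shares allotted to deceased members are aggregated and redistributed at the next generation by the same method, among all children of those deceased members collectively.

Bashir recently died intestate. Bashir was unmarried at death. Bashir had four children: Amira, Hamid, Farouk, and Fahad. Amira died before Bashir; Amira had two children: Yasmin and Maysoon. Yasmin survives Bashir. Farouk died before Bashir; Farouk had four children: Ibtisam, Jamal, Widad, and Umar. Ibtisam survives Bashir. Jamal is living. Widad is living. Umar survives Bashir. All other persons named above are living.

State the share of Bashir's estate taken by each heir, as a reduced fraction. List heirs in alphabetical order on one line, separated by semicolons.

Fahad 1/4; Hamid 1/4; Ibtisam 1/12; Jamal 1/12; Maysoon 1/12; Umar 1/12; Widad 1/12; Yasmin 1/12

There is no surviving spouse, so the entire estate passes to Bashir's descendants per capita at each generation.
At generation 1 (Amira, Hamid, Farouk, Fahad) there are 4 shares of (1)/4 = 1/4 each.
Living: Hamid and Fahad — each takes 1/4.
Deceased: Amira and Farouk. Their combined 1/2 is pooled and carried to generation 2.
At generation 2 (Yasmin, Maysoon, Ibtisam, Jamal, Widad, Umar) there are 6 shares of (1/2)/6 = 1/12 each.
Living: Yasmin, Maysoon, Ibtisam, Jamal, Widad, and Umar — each takes 1/12.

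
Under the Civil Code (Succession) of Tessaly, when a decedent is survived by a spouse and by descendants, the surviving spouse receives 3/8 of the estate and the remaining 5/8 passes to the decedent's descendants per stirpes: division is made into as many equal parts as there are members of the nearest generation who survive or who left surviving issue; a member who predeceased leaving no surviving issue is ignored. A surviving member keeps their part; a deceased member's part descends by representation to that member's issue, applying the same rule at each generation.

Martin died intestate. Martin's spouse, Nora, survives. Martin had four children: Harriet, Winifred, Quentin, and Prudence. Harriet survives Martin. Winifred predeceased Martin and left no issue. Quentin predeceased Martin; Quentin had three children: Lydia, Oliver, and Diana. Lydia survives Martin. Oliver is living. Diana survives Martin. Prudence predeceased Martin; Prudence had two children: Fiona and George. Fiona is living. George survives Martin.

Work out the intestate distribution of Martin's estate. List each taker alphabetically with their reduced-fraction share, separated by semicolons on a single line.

Diana 5/72; Fiona 5/48; George 5/48; Harriet 5/24; Lydia 5/72; Nora 3/8; Oliver 5/72

Nora, as surviving spouse, takes 3/8.
The remaining 5/8 passes to Martin's descendants per stirpes.
Winifred left no surviving issue, so that branch lapses and is disregarded.
The 5/8 is divided into 3 equal shares of 5/24 among Harriet, Quentin, Prudence.
Harriet is living and takes 5/24.
Quentin predeceased; the 5/24 allotted to Quentin's branch passes to Quentin's issue by representation.
The 5/24 is divided into 3 equal shares of 5/72 among Lydia, Oliver, Diana.
Lydia is living and takes 5/72.
Oliver is living and takes 5/72.
Diana is living and takes 5/72.
Prudence predeceased; the 5/24 allotted to Prudence's branch passes to Prudence's issue by representation.
The 5/24 is divided into 2 equal shares of 5/48 among Fiona, George.
Fiona is living and takes 5/48.
George is living and takes 5/48.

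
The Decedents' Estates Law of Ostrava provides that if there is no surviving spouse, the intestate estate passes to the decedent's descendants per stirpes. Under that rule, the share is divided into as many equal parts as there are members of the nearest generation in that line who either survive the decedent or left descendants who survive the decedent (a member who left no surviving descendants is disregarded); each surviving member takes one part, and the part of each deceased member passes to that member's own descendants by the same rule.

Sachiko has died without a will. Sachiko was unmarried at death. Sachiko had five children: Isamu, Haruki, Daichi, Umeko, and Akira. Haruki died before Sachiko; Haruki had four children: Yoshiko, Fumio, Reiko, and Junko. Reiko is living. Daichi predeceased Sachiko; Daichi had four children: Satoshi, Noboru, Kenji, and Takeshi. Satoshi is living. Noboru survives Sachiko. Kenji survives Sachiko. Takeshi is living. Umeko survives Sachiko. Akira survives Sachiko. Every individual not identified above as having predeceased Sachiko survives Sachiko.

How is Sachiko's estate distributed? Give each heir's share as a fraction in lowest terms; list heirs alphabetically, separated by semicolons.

There is no surviving spouse, so the entire estate passes to Sachiko's descendants per stirpes.
The estate is divided into 5 equal shares of 1/5 among Isamu, Haruki, Daichi, Umeko, Akira.
Isamu is living and takes 1/5.
Haruki predeceased; the 1/5 allotted to Haruki's branch passes to Haruki's issue by representation.
The 1/5 is divided into 4 equal shares of 1/20 among Yoshiko, Fumio, Reiko, Junko.
Yoshiko is living and takes 1/20.
Fumio is living and takes 1/20.
Reiko is living and takes 1/20.
Junko is living and takes 1/20.
Daichi predeceased; the 1/5 allotted to Daichi's branch passes to Daichi's issue by representation.
The 1/5 is divided into 4 equal shares of 1/20 among Satoshi, Noboru, Kenji, Takeshi.
Satoshi is living and takes 1/20.
Noboru is living and takes 1/20.
Kenji is living and takes 1/20.
Takeshi is living and takes 1/20.
Umeko is living and takes 1/5.
Akira is living and takes 1/5.

Akira 1/5; Fumio 1/20; Isamu 1/5; Junko 1/20; Kenji 1/20; Noboru 1/20; Reiko 1/20; Satoshi 1/20; Takeshi 1/20; Umeko 1/5; Yoshiko 1/20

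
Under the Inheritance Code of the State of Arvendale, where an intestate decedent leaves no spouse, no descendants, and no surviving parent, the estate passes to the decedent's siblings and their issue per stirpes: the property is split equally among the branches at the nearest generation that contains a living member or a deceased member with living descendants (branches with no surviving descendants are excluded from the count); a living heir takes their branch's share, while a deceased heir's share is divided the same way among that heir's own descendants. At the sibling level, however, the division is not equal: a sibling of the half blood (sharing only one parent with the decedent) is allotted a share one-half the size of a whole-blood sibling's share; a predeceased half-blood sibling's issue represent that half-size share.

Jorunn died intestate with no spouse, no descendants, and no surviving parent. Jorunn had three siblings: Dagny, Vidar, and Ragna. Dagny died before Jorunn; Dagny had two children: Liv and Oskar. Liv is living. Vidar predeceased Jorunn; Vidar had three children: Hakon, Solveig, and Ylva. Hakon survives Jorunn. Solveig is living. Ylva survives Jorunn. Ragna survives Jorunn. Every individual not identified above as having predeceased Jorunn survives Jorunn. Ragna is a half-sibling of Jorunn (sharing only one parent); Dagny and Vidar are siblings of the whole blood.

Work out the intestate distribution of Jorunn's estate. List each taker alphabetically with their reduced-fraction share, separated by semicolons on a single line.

No spouse, descendants, or parent survives, so the estate passes to Jorunn's siblings per stirpes.
Half-blood siblings count for one-half the weight of whole-blood siblings at the initial division.
Dividing 1 in proportion to weights (total weight 5/2): Dagny (weight 1) → 2/5; Vidar (weight 1) → 2/5; Ragna (weight 1/2) → 1/5.
Dagny predeceased; the 2/5 allotted to Dagny's branch passes to Dagny's issue by representation.
The 2/5 is divided into 2 equal shares of 1/5 among Liv, Oskar.
Liv is living and takes 1/5.
Oskar is living and takes 1/5.
Vidar predeceased; the 2/5 allotted to Vidar's branch passes to Vidar's issue by representation.
The 2/5 is divided into 3 equal shares of 2/15 among Hakon, Solveig, Ylva.
Hakon is living and takes 2/15.
Solveig is living and takes 2/15.
Ylva is living and takes 2/15.
Ragna is living and takes 1/5.

Hakon 2/15; Liv 1/5; Oskar 1/5; Ragna 1/5; Solveig 2/15; Ylva 2/15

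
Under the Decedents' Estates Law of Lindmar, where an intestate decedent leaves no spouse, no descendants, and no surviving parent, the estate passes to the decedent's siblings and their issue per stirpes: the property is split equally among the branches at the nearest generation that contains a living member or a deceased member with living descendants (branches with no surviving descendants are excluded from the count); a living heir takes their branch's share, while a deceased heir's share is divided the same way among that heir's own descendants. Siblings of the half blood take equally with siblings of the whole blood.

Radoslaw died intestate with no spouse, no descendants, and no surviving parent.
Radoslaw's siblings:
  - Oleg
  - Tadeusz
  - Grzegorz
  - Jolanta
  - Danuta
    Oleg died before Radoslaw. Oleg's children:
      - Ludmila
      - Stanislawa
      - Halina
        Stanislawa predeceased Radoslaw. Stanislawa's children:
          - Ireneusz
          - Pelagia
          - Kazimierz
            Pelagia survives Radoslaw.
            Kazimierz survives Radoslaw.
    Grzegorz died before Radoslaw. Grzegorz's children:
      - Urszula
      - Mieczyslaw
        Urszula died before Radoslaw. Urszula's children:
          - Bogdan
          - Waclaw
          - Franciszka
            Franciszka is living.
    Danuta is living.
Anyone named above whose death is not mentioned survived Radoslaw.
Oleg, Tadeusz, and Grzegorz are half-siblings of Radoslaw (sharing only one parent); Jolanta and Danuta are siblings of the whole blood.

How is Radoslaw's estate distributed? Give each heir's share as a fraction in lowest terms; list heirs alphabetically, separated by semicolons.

No spouse, descendants, or parent survives, so the estate passes to Radoslaw's siblings per stirpes.
Half-blood and whole-blood siblings take equally under the stated rule.
The estate is divided into 5 equal shares of 1/5 among Oleg, Tadeusz, Grzegorz, Jolanta, Danuta.
Oleg predeceased; the 1/5 allotted to Oleg's branch passes to Oleg's issue by representation.
The 1/5 is divided into 3 equal shares of 1/15 among Ludmila, Stanislawa, Halina.
Ludmila is living and takes 1/15.
Stanislawa predeceased; the 1/15 allotted to Stanislawa's branch passes to Stanislawa's issue by representation.
The 1/15 is divided into 3 equal shares of 1/45 among Ireneusz, Pelagia, Kazimierz.
Ireneusz is living and takes 1/45.
Pelagia is living and takes 1/45.
Kazimierz is living and takes 1/45.
Halina is living and takes 1/15.
Tadeusz is living and takes 1/5.
Grzegorz predeceased; the 1/5 allotted to Grzegorz's branch passes to Grzegorz's issue by representation.
The 1/5 is divided into 2 equal shares of 1/10 among Urszula, Mieczyslaw.
Urszula predeceased; the 1/10 allotted to Urszula's branch passes to Urszula's issue by representation.
The 1/10 is divided into 3 equal shares of 1/30 among Bogdan, Waclaw, Franciszka.
Bogdan is living and takes 1/30.
Waclaw is living and takes 1/30.
Franciszka is living and takes 1/30.
Mieczyslaw is living and takes 1/10.
Jolanta is living and takes 1/5.
Danuta is living and takes 1/5.

Bogdan 1/30; Danuta 1/5; Franciszka 1/30; Halina 1/15; Ireneusz 1/45; Jolanta 1/5; Kazimierz 1/45; Ludmila 1/15; Mieczyslaw 1/10; Pelagia 1/45; Tadeusz 1/5; Waclaw 1/30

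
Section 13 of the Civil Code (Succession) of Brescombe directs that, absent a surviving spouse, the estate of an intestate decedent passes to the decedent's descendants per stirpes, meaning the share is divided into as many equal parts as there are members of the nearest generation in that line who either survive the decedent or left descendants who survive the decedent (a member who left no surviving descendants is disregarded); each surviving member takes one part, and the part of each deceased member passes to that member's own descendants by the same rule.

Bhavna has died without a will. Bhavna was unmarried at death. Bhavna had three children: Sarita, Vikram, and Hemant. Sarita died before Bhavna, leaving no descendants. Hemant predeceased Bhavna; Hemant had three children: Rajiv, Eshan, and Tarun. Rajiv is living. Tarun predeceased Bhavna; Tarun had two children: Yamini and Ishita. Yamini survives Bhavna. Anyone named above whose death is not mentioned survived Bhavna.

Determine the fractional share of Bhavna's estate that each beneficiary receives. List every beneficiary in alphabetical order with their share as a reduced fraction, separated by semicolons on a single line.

Eshan 1/6; Ishita 1/12; Rajiv 1/6; Vikram 1/2; Yamini 1/12

There is no surviving spouse, so the entire estate passes to Bhavna's descendants per stirpes.
Sarita left no surviving issue, so that branch lapses and is disregarded.
The estate is divided into 2 equal shares of 1/2 among Vikram, Hemant.
Vikram is living and takes 1/2.
Hemant predeceased; the 1/2 allotted to Hemant's branch passes to Hemant's issue by representation.
The 1/2 is divided into 3 equal shares of 1/6 among Rajiv, Eshan, Tarun.
Rajiv is living and takes 1/6.
Eshan is living and takes 1/6.
Tarun predeceased; the 1/6 allotted to Tarun's branch passes to Tarun's issue by representation.
The 1/6 is divided into 2 equal shares of 1/12 among Yamini, Ishita.
Yamini is living and takes 1/12.
Ishita is living and takes 1/12.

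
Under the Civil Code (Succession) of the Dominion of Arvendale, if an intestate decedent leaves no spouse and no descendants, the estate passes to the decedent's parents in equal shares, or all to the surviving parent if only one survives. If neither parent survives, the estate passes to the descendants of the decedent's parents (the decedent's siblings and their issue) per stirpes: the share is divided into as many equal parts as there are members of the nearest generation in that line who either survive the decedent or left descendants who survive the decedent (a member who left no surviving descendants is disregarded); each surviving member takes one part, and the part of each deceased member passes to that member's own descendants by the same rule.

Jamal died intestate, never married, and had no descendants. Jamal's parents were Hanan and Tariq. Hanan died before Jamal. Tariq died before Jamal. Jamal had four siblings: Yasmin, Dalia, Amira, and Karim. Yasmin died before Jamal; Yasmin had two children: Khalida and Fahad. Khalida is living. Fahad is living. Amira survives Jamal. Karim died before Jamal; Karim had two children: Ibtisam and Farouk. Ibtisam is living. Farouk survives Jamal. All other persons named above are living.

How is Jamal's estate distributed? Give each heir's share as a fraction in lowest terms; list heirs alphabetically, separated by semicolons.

Neither parent survives and there are no descendants, so the estate passes to Jamal's siblings and their issue per stirpes.
The estate is divided into 4 equal shares of 1/4 among Yasmin, Dalia, Amira, Karim.
Yasmin predeceased; the 1/4 allotted to Yasmin's branch passes to Yasmin's issue by representation.
The 1/4 is divided into 2 equal shares of 1/8 among Khalida, Fahad.
Khalida is living and takes 1/8.
Fahad is living and takes 1/8.
Dalia is living and takes 1/4.
Amira is living and takes 1/4.
Karim predeceased; the 1/4 allotted to Karim's branch passes to Karim's issue by representation.
The 1/4 is divided into 2 equal shares of 1/8 among Ibtisam, Farouk.
Ibtisam is living and takes 1/8.
Farouk is living and takes 1/8.

Amira 1/4; Dalia 1/4; Fahad 1/8; Farouk 1/8; Ibtisam 1/8; Khalida 1/8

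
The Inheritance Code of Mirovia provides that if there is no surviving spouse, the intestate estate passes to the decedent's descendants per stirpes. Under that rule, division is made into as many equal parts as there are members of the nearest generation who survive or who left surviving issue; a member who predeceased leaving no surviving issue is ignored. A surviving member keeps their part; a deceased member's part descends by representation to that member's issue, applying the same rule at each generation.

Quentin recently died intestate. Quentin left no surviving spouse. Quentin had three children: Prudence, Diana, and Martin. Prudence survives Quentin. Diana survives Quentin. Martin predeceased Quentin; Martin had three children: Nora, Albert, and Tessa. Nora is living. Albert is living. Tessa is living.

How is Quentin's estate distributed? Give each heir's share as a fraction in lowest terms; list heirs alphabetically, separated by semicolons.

Albert 1/9; Diana 1/3; Nora 1/9; Prudence 1/3; Tessa 1/9

There is no surviving spouse, so the entire estate passes to Quentin's descendants per stirpes.
The estate is divided into 3 equal shares of 1/3 among Prudence, Diana, Martin.
Prudence is living and takes 1/3.
Diana is living and takes 1/3.
Martin predeceased; the 1/3 allotted to Martin's branch passes to Martin's issue by representation.
The 1/3 is divided into 3 equal shares of 1/9 among Nora, Albert, Tessa.
Nora is living and takes 1/9.
Albert is living and takes 1/9.
Tessa is living and takes 1/9.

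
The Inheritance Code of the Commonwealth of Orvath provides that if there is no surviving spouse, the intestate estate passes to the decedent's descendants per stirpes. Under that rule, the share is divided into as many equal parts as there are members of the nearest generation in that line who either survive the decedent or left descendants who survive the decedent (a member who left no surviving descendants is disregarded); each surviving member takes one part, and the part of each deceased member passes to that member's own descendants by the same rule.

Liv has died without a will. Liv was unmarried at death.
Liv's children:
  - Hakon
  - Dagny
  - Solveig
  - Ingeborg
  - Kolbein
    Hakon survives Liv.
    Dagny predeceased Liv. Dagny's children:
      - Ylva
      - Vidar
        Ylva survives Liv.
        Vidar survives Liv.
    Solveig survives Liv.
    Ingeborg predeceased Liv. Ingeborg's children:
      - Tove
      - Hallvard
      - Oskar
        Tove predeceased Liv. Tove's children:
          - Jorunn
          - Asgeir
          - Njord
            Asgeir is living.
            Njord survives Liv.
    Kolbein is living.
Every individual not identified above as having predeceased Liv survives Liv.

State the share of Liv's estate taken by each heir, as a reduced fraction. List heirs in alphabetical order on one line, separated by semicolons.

Asgeir 1/45; Hakon 1/5; Hallvard 1/15; Jorunn 1/45; Kolbein 1/5; Njord 1/45; Oskar 1/15; Solveig 1/5; Vidar 1/10; Ylva 1/10

There is no surviving spouse, so the entire estate passes to Liv's descendants per stirpes.
The estate is divided into 5 equal shares of 1/5 among Hakon, Dagny, Solveig, Ingeborg, Kolbein.
Hakon is living and takes 1/5.
Dagny predeceased; the 1/5 allotted to Dagny's branch passes to Dagny's issue by representation.
The 1/5 is divided into 2 equal shares of 1/10 among Ylva, Vidar.
Ylva is living and takes 1/10.
Vidar is living and takes 1/10.
Solveig is living and takes 1/5.
Ingeborg predeceased; the 1/5 allotted to Ingeborg's branch passes to Ingeborg's issue by representation.
The 1/5 is divided into 3 equal shares of 1/15 among Tove, Hallvard, Oskar.
Tove predeceased; the 1/15 allotted to Tove's branch passes to Tove's issue by representation.
The 1/15 is divided into 3 equal shares of 1/45 among Jorunn, Asgeir, Njord.
Jorunn is living and takes 1/45.
Asgeir is living and takes 1/45.
Njord is living and takes 1/45.
Hallvard is living and takes 1/15.
Oskar is living and takes 1/15.
Kolbein is living and takes 1/5.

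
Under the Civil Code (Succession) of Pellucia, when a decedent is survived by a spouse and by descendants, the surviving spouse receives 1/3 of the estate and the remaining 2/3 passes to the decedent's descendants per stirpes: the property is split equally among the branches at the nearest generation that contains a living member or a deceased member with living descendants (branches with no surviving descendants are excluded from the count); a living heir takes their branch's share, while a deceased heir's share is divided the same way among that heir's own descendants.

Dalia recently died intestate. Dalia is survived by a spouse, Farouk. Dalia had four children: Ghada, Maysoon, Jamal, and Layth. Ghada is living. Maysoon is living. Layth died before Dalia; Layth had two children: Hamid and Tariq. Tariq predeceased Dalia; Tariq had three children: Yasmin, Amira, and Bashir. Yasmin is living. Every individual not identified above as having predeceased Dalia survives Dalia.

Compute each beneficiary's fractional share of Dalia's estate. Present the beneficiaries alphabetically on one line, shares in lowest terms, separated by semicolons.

Amira 1/36; Bashir 1/36; Farouk 1/3; Ghada 1/6; Hamid 1/12; Jamal 1/6; Maysoon 1/6; Yasmin 1/36

Farouk, as surviving spouse, takes 1/3.
The remaining 2/3 passes to Dalia's descendants per stirpes.
The 2/3 is divided into 4 equal shares of 1/6 among Ghada, Maysoon, Jamal, Layth.
Ghada is living and takes 1/6.
Maysoon is living and takes 1/6.
Jamal is living and takes 1/6.
Layth predeceased; the 1/6 allotted to Layth's branch passes to Layth's issue by representation.
The 1/6 is divided into 2 equal shares of 1/12 among Hamid, Tariq.
Hamid is living and takes 1/12.
Tariq predeceased; the 1/12 allotted to Tariq's branch passes to Tariq's issue by representation.
The 1/12 is divided into 3 equal shares of 1/36 among Yasmin, Amira, Bashir.
Yasmin is living and takes 1/36.
Amira is living and takes 1/36.
Bashir is living and takes 1/36.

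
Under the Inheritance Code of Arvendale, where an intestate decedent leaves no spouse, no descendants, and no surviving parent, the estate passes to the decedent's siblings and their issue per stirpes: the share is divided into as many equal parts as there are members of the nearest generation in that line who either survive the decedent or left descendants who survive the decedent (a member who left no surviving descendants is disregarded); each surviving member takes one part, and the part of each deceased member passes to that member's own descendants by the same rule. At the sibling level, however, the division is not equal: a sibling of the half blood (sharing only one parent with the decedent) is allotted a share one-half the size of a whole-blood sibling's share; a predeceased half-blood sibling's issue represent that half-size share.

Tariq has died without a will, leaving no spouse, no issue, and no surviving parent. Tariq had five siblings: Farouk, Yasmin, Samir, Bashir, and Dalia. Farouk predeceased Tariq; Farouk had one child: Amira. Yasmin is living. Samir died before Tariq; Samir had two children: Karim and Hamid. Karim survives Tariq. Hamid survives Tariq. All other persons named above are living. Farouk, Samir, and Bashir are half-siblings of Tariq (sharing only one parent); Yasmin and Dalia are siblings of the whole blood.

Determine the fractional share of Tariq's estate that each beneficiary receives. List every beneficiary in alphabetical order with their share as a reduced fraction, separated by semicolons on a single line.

No spouse, descendants, or parent survives, so the estate passes to Tariq's siblings per stirpes.
Half-blood siblings count for one-half the weight of whole-blood siblings at the initial division.
Dividing 1 in proportion to weights (total weight 7/2): Farouk (weight 1/2) → 1/7; Yasmin (weight 1) → 2/7; Samir (weight 1/2) → 1/7; Bashir (weight 1/2) → 1/7; Dalia (weight 1) → 2/7.
Farouk predeceased; the 1/7 allotted to Farouk's branch passes to Farouk's issue by representation.
Amira is the sole taker at this level and receives the full 1/7.
Yasmin is living and takes 2/7.
Samir predeceased; the 1/7 allotted to Samir's branch passes to Samir's issue by representation.
The 1/7 is divided into 2 equal shares of 1/14 among Karim, Hamid.
Karim is living and takes 1/14.
Hamid is living and takes 1/14.
Bashir is living and takes 1/7.
Dalia is living and takes 2/7.

Amira 1/7; Bashir 1/7; Dalia 2/7; Hamid 1/14; Karim 1/14; Yasmin 2/7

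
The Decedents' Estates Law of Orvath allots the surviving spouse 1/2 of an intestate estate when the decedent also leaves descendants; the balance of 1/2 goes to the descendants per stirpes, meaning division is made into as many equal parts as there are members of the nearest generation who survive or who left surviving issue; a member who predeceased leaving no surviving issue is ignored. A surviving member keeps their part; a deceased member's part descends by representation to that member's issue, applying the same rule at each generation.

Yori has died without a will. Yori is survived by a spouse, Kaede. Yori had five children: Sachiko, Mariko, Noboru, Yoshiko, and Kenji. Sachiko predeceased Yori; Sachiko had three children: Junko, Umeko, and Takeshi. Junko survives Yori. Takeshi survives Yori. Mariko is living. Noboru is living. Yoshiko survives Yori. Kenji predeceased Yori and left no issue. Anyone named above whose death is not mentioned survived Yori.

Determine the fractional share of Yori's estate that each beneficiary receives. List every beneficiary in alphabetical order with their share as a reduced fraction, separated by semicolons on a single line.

Junko 1/24; Kaede 1/2; Mariko 1/8; Noboru 1/8; Takeshi 1/24; Umeko 1/24; Yoshiko 1/8

Kaede, as surviving spouse, takes 1/2.
The remaining 1/2 passes to Yori's descendants per stirpes.
Kenji left no surviving issue, so that branch lapses and is disregarded.
The 1/2 is divided into 4 equal shares of 1/8 among Sachiko, Mariko, Noboru, Yoshiko.
Sachiko predeceased; the 1/8 allotted to Sachiko's branch passes to Sachiko's issue by representation.
The 1/8 is divided into 3 equal shares of 1/24 among Junko, Umeko, Takeshi.
Junko is living and takes 1/24.
Umeko is living and takes 1/24.
Takeshi is living and takes 1/24.
Mariko is living and takes 1/8.
Noboru is living and takes 1/8.
Yoshiko is living and takes 1/8.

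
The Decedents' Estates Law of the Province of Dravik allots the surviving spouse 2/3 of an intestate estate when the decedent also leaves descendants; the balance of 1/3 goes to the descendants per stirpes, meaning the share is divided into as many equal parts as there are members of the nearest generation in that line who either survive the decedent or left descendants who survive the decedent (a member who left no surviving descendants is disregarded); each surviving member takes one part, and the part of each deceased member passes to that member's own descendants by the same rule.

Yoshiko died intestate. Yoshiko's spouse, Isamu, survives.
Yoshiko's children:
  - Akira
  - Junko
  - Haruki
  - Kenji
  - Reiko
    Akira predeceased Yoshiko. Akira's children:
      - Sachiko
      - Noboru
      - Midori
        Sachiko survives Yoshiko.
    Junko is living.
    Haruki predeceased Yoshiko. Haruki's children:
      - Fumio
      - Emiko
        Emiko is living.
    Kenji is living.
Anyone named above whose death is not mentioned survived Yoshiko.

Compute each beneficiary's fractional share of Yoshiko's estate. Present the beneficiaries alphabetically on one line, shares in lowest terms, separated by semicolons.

Emiko 1/30; Fumio 1/30; Isamu 2/3; Junko 1/15; Kenji 1/15; Midori 1/45; Noboru 1/45; Reiko 1/15; Sachiko 1/45

Isamu, as surviving spouse, takes 2/3.
The remaining 1/3 passes to Yoshiko's descendants per stirpes.
The 1/3 is divided into 5 equal shares of 1/15 among Akira, Junko, Haruki, Kenji, Reiko.
Akira predeceased; the 1/15 allotted to Akira's branch passes to Akira's issue by representation.
The 1/15 is divided into 3 equal shares of 1/45 among Sachiko, Noboru, Midori.
Sachiko is living and takes 1/45.
Noboru is living and takes 1/45.
Midori is living and takes 1/45.
Junko is living and takes 1/15.
Haruki predeceased; the 1/15 allotted to Haruki's branch passes to Haruki's issue by representation.
The 1/15 is divided into 2 equal shares of 1/30 among Fumio, Emiko.
Fumio is living and takes 1/30.
Emiko is living and takes 1/30.
Kenji is living and takes 1/15.
Reiko is living and takes 1/15.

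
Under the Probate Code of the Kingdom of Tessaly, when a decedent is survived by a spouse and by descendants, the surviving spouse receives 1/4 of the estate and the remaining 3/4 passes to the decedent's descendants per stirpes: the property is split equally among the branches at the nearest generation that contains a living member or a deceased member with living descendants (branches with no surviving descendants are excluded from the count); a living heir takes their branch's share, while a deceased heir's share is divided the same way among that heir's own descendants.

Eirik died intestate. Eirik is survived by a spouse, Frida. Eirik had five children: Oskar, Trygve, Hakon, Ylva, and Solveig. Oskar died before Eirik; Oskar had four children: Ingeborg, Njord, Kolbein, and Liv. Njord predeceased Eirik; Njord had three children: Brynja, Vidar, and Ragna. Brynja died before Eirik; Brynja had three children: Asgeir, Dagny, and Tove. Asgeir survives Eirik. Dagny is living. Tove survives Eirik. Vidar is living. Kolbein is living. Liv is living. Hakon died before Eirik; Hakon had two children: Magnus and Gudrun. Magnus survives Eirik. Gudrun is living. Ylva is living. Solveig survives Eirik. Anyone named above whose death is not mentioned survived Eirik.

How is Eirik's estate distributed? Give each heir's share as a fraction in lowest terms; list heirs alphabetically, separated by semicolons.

Asgeir 1/240; Dagny 1/240; Frida 1/4; Gudrun 3/40; Ingeborg 3/80; Kolbein 3/80; Liv 3/80; Magnus 3/40; Ragna 1/80; Solveig 3/20; Tove 1/240; Trygve 3/20; Vidar 1/80; Ylva 3/20

Frida, as surviving spouse, takes 1/4.
The remaining 3/4 passes to Eirik's descendants per stirpes.
The 3/4 is divided into 5 equal shares of 3/20 among Oskar, Trygve, Hakon, Ylva, Solveig.
Oskar predeceased; the 3/20 allotted to Oskar's branch passes to Oskar's issue by representation.
The 3/20 is divided into 4 equal shares of 3/80 among Ingeborg, Njord, Kolbein, Liv.
Ingeborg is living and takes 3/80.
Njord predeceased; the 3/80 allotted to Njord's branch passes to Njord's issue by representation.
The 3/80 is divided into 3 equal shares of 1/80 among Brynja, Vidar, Ragna.
Brynja predeceased; the 1/80 allotted to Brynja's branch passes to Brynja's issue by representation.
The 1/80 is divided into 3 equal shares of 1/240 among Asgeir, Dagny, Tove.
Asgeir is living and takes 1/240.
Dagny is living and takes 1/240.
Tove is living and takes 1/240.
Vidar is living and takes 1/80.
Ragna is living and takes 1/80.
Kolbein is living and takes 3/80.
Liv is living and takes 3/80.
Trygve is living and takes 3/20.
Hakon predeceased; the 3/20 allotted to Hakon's branch passes to Hakon's issue by representation.
The 3/20 is divided into 2 equal shares of 3/40 among Magnus, Gudrun.
Magnus is living and takes 3/40.
Gudrun is living and takes 3/40.
Ylva is living and takes 3/20.
Solveig is living and takes 3/20.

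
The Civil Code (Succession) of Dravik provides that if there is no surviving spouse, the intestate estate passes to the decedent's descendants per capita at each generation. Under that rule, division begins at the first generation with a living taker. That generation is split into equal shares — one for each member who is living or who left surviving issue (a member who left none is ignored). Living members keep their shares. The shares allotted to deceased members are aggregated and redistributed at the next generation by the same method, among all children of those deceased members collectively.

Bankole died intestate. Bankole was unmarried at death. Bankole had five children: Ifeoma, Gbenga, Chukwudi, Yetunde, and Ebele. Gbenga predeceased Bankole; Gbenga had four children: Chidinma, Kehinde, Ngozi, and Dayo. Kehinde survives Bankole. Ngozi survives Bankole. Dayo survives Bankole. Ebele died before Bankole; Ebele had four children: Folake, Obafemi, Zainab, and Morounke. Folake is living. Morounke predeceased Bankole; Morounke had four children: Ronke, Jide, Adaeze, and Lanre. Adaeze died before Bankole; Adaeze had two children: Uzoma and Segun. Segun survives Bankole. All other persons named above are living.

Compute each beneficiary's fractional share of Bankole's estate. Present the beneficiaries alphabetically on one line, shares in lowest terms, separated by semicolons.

There is no surviving spouse, so the entire estate passes to Bankole's descendants per capita at each generation.
At generation 1 (Ifeoma, Gbenga, Chukwudi, Yetunde, Ebele) there are 5 shares of (1)/5 = 1/5 each.
Living: Ifeoma, Chukwudi, and Yetunde — each takes 1/5.
Deceased: Gbenga and Ebele. Their combined 2/5 is pooled and carried to generation 2.
At generation 2 (Chidinma, Kehinde, Ngozi, Dayo, Folake, Obafemi, Zainab, Morounke) there are 8 shares of (2/5)/8 = 1/20 each.
Living: Chidinma, Kehinde, Ngozi, Dayo, Folake, Obafemi, and Zainab — each takes 1/20.
Deceased: Morounke. That 1/20 share is carried to generation 3.
At generation 3 (Ronke, Jide, Adaeze, Lanre) there are 4 shares of (1/20)/4 = 1/80 each.
Living: Ronke, Jide, and Lanre — each takes 1/80.
Deceased: Adaeze. That 1/80 share is carried to generation 4.
At generation 4 (Uzoma, Segun) there are 2 shares of (1/80)/2 = 1/160 each.
Living: Uzoma and Segun — each takes 1/160.

Chidinma 1/20; Chukwudi 1/5; Dayo 1/20; Folake 1/20; Ifeoma 1/5; Jide 1/80; Kehinde 1/20; Lanre 1/80; Ngozi 1/20; Obafemi 1/20; Ronke 1/80; Segun 1/160; Uzoma 1/160; Yetunde 1/5; Zainab 1/20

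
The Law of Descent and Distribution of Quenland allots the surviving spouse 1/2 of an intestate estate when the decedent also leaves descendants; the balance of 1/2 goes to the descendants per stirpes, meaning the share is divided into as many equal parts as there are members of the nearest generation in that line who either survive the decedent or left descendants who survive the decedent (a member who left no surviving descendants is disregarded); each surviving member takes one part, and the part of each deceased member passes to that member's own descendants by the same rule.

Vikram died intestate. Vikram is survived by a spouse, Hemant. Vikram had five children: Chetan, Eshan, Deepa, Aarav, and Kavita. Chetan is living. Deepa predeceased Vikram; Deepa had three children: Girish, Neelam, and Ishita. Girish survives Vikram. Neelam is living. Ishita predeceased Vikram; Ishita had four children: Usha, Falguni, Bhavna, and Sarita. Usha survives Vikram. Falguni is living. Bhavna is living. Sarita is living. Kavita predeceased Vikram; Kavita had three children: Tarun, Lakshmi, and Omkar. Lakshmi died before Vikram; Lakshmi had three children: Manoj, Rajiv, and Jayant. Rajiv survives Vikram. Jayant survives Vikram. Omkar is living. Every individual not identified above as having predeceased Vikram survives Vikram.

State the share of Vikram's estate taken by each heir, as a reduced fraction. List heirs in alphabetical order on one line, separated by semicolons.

Aarav 1/10; Bhavna 1/120; Chetan 1/10; Eshan 1/10; Falguni 1/120; Girish 1/30; Hemant 1/2; Jayant 1/90; Manoj 1/90; Neelam 1/30; Omkar 1/30; Rajiv 1/90; Sarita 1/120; Tarun 1/30; Usha 1/120

Hemant, as surviving spouse, takes 1/2.
The remaining 1/2 passes to Vikram's descendants per stirpes.
The 1/2 is divided into 5 equal shares of 1/10 among Chetan, Eshan, Deepa, Aarav, Kavita.
Chetan is living and takes 1/10.
Eshan is living and takes 1/10.
Deepa predeceased; the 1/10 allotted to Deepa's branch passes to Deepa's issue by representation.
The 1/10 is divided into 3 equal shares of 1/30 among Girish, Neelam, Ishita.
Girish is living and takes 1/30.
Neelam is living and takes 1/30.
Ishita predeceased; the 1/30 allotted to Ishita's branch passes to Ishita's issue by representation.
The 1/30 is divided into 4 equal shares of 1/120 among Usha, Falguni, Bhavna, Sarita.
Usha is living and takes 1/120.
Falguni is living and takes 1/120.
Bhavna is living and takes 1/120.
Sarita is living and takes 1/120.
Aarav is living and takes 1/10.
Kavita predeceased; the 1/10 allotted to Kavita's branch passes to Kavita's issue by representation.
The 1/10 is divided into 3 equal shares of 1/30 among Tarun, Lakshmi, Omkar.
Tarun is living and takes 1/30.
Lakshmi predeceased; the 1/30 allotted to Lakshmi's branch passes to Lakshmi's issue by representation.
The 1/30 is divided into 3 equal shares of 1/90 among Manoj, Rajiv, Jayant.
Manoj is living and takes 1/90.
Rajiv is living and takes 1/90.
Jayant is living and takes 1/90.
Omkar is living and takes 1/30.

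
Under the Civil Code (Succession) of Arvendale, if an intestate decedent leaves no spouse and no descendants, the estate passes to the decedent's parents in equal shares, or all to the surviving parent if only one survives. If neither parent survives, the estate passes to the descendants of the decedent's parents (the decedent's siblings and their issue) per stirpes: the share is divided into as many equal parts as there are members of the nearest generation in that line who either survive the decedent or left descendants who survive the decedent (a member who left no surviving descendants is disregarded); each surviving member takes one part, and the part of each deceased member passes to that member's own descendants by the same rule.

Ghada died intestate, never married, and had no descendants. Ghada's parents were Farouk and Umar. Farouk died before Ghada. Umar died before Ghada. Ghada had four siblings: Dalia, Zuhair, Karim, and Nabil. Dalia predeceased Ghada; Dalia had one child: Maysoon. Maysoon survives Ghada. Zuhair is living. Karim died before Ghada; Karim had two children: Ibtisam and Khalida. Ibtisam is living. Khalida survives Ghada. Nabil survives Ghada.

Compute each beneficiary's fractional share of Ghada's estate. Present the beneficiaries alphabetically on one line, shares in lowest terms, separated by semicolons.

Neither parent survives and there are no descendants, so the estate passes to Ghada's siblings and their issue per stirpes.
The estate is divided into 4 equal shares of 1/4 among Dalia, Zuhair, Karim, Nabil.
Dalia predeceased; the 1/4 allotted to Dalia's branch passes to Dalia's issue by representation.
Maysoon is the sole taker at this level and receives the full 1/4.
Zuhair is living and takes 1/4.
Karim predeceased; the 1/4 allotted to Karim's branch passes to Karim's issue by representation.
The 1/4 is divided into 2 equal shares of 1/8 among Ibtisam, Khalida.
Ibtisam is living and takes 1/8.
Khalida is living and takes 1/8.
Nabil is living and takes 1/4.

Ibtisam 1/8; Khalida 1/8; Maysoon 1/4; Nabil 1/4; Zuhair 1/4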